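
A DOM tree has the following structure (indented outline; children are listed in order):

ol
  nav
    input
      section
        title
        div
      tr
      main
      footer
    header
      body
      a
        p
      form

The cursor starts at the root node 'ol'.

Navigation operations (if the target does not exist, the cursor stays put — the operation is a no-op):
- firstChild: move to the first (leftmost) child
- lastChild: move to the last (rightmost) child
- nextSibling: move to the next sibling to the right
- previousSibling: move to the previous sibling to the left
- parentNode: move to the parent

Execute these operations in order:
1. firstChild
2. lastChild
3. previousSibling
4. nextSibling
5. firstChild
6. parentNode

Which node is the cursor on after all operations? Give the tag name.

Answer: header

Derivation:
After 1 (firstChild): nav
After 2 (lastChild): header
After 3 (previousSibling): input
After 4 (nextSibling): header
After 5 (firstChild): body
After 6 (parentNode): header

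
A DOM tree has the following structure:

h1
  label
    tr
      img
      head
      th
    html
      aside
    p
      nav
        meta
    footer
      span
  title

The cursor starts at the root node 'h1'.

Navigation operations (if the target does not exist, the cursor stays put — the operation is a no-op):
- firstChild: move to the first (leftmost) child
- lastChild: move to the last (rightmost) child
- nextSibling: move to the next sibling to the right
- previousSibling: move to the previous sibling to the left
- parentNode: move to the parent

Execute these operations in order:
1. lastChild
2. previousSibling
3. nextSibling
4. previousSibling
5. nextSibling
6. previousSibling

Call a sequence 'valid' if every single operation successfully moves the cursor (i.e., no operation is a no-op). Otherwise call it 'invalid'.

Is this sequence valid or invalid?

After 1 (lastChild): title
After 2 (previousSibling): label
After 3 (nextSibling): title
After 4 (previousSibling): label
After 5 (nextSibling): title
After 6 (previousSibling): label

Answer: valid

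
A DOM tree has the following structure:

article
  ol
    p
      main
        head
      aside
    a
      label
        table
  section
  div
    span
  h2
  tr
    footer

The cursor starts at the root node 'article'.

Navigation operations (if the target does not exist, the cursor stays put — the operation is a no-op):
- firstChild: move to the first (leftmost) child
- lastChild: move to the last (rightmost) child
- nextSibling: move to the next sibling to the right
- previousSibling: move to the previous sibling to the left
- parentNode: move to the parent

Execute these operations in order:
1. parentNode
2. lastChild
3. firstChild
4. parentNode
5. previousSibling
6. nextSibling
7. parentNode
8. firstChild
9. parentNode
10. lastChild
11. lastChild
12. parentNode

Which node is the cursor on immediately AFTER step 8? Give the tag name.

After 1 (parentNode): article (no-op, stayed)
After 2 (lastChild): tr
After 3 (firstChild): footer
After 4 (parentNode): tr
After 5 (previousSibling): h2
After 6 (nextSibling): tr
After 7 (parentNode): article
After 8 (firstChild): ol

Answer: ol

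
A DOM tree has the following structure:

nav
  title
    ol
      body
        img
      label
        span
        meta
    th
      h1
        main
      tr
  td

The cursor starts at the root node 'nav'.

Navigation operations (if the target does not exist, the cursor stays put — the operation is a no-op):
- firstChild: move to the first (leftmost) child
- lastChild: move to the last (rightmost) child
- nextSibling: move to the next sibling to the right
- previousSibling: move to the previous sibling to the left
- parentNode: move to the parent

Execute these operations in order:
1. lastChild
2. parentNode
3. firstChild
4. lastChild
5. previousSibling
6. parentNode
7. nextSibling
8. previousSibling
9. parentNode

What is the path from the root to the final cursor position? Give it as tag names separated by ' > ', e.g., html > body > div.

Answer: nav

Derivation:
After 1 (lastChild): td
After 2 (parentNode): nav
After 3 (firstChild): title
After 4 (lastChild): th
After 5 (previousSibling): ol
After 6 (parentNode): title
After 7 (nextSibling): td
After 8 (previousSibling): title
After 9 (parentNode): nav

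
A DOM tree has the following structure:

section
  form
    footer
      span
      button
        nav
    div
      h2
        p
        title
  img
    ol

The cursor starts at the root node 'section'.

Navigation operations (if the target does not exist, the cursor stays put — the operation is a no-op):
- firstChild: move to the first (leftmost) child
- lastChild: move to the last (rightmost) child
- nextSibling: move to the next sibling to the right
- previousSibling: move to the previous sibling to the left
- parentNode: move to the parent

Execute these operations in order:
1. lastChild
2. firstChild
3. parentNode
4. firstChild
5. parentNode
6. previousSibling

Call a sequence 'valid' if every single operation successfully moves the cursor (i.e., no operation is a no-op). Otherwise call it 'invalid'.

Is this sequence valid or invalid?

After 1 (lastChild): img
After 2 (firstChild): ol
After 3 (parentNode): img
After 4 (firstChild): ol
After 5 (parentNode): img
After 6 (previousSibling): form

Answer: valid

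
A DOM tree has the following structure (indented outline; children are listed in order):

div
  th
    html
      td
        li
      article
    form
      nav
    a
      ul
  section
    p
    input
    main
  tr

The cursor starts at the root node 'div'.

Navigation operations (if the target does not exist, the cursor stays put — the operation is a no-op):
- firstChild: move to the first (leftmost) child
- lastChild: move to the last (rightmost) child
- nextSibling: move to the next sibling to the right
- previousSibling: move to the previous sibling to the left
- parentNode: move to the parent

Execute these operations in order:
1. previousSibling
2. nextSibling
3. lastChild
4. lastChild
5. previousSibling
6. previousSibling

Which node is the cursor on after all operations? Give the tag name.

After 1 (previousSibling): div (no-op, stayed)
After 2 (nextSibling): div (no-op, stayed)
After 3 (lastChild): tr
After 4 (lastChild): tr (no-op, stayed)
After 5 (previousSibling): section
After 6 (previousSibling): th

Answer: th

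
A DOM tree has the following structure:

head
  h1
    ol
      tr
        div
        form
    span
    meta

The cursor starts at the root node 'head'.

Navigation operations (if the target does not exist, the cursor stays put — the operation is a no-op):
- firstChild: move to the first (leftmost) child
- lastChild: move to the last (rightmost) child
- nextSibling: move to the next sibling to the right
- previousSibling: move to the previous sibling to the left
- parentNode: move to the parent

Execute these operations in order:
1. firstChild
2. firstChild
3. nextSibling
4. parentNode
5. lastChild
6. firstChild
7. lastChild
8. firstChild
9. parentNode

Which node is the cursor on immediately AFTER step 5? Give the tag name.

After 1 (firstChild): h1
After 2 (firstChild): ol
After 3 (nextSibling): span
After 4 (parentNode): h1
After 5 (lastChild): meta

Answer: meta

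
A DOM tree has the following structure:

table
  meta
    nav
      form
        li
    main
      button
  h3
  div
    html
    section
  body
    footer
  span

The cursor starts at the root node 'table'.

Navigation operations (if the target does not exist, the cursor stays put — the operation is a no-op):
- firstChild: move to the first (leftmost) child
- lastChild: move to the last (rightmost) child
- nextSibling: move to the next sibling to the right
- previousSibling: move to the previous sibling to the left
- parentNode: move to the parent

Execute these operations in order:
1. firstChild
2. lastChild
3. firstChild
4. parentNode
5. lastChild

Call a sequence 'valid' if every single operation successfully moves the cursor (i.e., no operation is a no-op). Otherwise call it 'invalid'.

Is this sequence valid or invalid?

Answer: valid

Derivation:
After 1 (firstChild): meta
After 2 (lastChild): main
After 3 (firstChild): button
After 4 (parentNode): main
After 5 (lastChild): button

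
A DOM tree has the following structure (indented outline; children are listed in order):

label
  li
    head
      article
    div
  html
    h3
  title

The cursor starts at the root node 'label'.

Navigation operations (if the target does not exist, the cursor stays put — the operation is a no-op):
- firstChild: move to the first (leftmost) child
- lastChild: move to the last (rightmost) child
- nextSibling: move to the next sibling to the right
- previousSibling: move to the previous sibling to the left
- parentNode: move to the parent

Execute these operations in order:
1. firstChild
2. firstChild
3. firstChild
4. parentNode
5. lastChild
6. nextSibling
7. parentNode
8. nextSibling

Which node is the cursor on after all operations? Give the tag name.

Answer: div

Derivation:
After 1 (firstChild): li
After 2 (firstChild): head
After 3 (firstChild): article
After 4 (parentNode): head
After 5 (lastChild): article
After 6 (nextSibling): article (no-op, stayed)
After 7 (parentNode): head
After 8 (nextSibling): div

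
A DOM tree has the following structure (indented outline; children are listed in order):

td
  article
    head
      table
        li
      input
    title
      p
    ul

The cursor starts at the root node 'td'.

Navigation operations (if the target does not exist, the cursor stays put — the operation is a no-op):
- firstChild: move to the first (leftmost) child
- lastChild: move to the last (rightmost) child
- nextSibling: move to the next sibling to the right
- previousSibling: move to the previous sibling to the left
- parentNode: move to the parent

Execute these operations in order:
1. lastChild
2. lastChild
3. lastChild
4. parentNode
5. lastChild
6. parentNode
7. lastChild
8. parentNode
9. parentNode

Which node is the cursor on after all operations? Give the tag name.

After 1 (lastChild): article
After 2 (lastChild): ul
After 3 (lastChild): ul (no-op, stayed)
After 4 (parentNode): article
After 5 (lastChild): ul
After 6 (parentNode): article
After 7 (lastChild): ul
After 8 (parentNode): article
After 9 (parentNode): td

Answer: td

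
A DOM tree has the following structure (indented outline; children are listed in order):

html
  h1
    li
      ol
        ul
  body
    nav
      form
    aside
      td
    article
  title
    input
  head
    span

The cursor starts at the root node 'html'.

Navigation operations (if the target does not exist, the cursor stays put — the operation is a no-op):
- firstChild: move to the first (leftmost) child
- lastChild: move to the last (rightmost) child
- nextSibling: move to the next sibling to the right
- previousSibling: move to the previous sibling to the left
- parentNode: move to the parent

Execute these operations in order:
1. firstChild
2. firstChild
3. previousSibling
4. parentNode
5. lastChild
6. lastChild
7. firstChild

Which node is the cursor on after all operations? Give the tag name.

After 1 (firstChild): h1
After 2 (firstChild): li
After 3 (previousSibling): li (no-op, stayed)
After 4 (parentNode): h1
After 5 (lastChild): li
After 6 (lastChild): ol
After 7 (firstChild): ul

Answer: ul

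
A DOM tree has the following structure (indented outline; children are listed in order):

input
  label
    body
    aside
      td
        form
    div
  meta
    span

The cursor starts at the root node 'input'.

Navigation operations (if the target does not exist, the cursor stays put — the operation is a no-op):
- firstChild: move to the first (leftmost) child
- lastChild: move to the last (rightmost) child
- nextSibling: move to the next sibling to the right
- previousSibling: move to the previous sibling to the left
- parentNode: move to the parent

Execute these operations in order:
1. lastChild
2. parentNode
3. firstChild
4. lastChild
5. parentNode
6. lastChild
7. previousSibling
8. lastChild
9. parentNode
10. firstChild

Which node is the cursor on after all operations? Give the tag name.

Answer: td

Derivation:
After 1 (lastChild): meta
After 2 (parentNode): input
After 3 (firstChild): label
After 4 (lastChild): div
After 5 (parentNode): label
After 6 (lastChild): div
After 7 (previousSibling): aside
After 8 (lastChild): td
After 9 (parentNode): aside
After 10 (firstChild): td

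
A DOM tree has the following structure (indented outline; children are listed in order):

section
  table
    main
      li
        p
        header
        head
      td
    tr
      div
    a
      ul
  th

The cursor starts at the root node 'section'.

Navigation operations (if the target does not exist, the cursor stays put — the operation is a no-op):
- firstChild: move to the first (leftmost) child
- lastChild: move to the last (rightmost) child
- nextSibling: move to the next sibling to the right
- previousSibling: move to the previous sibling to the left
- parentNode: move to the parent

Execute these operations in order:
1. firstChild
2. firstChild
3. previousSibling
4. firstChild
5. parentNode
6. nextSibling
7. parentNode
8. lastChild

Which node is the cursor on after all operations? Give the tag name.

After 1 (firstChild): table
After 2 (firstChild): main
After 3 (previousSibling): main (no-op, stayed)
After 4 (firstChild): li
After 5 (parentNode): main
After 6 (nextSibling): tr
After 7 (parentNode): table
After 8 (lastChild): a

Answer: a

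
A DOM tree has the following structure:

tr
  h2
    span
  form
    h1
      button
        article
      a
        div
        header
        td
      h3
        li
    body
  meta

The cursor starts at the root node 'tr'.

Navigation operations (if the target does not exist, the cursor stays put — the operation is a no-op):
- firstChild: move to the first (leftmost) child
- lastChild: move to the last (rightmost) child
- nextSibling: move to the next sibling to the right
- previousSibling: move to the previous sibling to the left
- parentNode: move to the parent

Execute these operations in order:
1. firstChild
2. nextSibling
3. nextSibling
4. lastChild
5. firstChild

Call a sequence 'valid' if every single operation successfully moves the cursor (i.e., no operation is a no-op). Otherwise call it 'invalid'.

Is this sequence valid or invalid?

Answer: invalid

Derivation:
After 1 (firstChild): h2
After 2 (nextSibling): form
After 3 (nextSibling): meta
After 4 (lastChild): meta (no-op, stayed)
After 5 (firstChild): meta (no-op, stayed)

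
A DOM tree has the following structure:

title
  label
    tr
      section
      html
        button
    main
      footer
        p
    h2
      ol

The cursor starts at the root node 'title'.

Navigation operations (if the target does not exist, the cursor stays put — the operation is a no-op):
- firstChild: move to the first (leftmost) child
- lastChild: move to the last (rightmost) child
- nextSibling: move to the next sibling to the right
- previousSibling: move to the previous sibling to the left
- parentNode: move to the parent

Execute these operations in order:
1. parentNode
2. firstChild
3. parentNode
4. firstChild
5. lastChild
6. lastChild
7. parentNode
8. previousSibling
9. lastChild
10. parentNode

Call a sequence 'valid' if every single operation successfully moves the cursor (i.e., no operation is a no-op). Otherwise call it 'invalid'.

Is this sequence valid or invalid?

Answer: invalid

Derivation:
After 1 (parentNode): title (no-op, stayed)
After 2 (firstChild): label
After 3 (parentNode): title
After 4 (firstChild): label
After 5 (lastChild): h2
After 6 (lastChild): ol
After 7 (parentNode): h2
After 8 (previousSibling): main
After 9 (lastChild): footer
After 10 (parentNode): main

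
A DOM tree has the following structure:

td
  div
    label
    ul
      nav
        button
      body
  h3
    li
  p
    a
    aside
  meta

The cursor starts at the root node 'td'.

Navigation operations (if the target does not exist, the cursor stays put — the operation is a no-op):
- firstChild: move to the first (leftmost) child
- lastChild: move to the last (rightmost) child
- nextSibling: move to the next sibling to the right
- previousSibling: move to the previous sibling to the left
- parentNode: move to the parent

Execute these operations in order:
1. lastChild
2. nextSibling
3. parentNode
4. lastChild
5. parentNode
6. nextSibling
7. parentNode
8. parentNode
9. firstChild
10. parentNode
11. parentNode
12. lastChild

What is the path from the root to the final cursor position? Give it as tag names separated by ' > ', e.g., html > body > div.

After 1 (lastChild): meta
After 2 (nextSibling): meta (no-op, stayed)
After 3 (parentNode): td
After 4 (lastChild): meta
After 5 (parentNode): td
After 6 (nextSibling): td (no-op, stayed)
After 7 (parentNode): td (no-op, stayed)
After 8 (parentNode): td (no-op, stayed)
After 9 (firstChild): div
After 10 (parentNode): td
After 11 (parentNode): td (no-op, stayed)
After 12 (lastChild): meta

Answer: td > meta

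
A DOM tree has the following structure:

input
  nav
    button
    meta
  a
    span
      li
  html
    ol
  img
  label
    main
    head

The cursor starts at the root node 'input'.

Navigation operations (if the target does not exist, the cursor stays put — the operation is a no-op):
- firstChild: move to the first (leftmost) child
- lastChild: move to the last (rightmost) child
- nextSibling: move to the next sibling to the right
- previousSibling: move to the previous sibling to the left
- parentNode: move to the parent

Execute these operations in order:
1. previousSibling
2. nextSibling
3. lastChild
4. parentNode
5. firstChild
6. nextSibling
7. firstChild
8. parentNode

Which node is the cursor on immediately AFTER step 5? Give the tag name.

Answer: nav

Derivation:
After 1 (previousSibling): input (no-op, stayed)
After 2 (nextSibling): input (no-op, stayed)
After 3 (lastChild): label
After 4 (parentNode): input
After 5 (firstChild): nav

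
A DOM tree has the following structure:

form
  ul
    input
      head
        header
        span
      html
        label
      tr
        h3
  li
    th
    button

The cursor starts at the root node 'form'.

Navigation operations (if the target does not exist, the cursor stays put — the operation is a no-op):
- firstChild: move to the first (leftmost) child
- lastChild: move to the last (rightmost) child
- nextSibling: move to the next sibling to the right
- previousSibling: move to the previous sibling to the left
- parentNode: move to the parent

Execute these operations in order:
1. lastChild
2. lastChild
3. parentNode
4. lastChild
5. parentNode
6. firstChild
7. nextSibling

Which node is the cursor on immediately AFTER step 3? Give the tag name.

Answer: li

Derivation:
After 1 (lastChild): li
After 2 (lastChild): button
After 3 (parentNode): li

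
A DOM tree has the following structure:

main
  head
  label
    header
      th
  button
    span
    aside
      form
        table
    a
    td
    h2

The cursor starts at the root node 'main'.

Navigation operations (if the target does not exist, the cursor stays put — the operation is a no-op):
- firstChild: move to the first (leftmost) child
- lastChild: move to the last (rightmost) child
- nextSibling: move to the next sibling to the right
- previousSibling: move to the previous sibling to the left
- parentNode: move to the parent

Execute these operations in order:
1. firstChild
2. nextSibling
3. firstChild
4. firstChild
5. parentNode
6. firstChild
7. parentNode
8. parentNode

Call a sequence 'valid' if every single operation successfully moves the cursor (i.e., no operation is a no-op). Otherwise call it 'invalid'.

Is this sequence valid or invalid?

After 1 (firstChild): head
After 2 (nextSibling): label
After 3 (firstChild): header
After 4 (firstChild): th
After 5 (parentNode): header
After 6 (firstChild): th
After 7 (parentNode): header
After 8 (parentNode): label

Answer: valid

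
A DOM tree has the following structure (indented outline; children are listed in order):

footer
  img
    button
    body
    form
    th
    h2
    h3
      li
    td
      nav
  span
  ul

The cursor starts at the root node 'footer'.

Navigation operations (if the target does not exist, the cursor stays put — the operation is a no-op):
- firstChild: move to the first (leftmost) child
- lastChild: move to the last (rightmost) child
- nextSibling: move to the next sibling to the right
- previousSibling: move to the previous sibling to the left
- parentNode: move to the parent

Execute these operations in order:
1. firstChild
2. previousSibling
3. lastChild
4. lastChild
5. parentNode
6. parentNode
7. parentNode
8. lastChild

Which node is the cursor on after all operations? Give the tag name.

After 1 (firstChild): img
After 2 (previousSibling): img (no-op, stayed)
After 3 (lastChild): td
After 4 (lastChild): nav
After 5 (parentNode): td
After 6 (parentNode): img
After 7 (parentNode): footer
After 8 (lastChild): ul

Answer: ul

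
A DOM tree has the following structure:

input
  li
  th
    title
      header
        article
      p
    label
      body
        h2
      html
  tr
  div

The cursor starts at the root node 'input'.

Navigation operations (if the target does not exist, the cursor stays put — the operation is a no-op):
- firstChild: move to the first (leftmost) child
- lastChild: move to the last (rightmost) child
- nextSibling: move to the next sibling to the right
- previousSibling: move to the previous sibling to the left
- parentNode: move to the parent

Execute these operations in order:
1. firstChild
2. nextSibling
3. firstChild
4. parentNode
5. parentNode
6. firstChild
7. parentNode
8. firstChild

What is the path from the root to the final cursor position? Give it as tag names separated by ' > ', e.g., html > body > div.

After 1 (firstChild): li
After 2 (nextSibling): th
After 3 (firstChild): title
After 4 (parentNode): th
After 5 (parentNode): input
After 6 (firstChild): li
After 7 (parentNode): input
After 8 (firstChild): li

Answer: input > li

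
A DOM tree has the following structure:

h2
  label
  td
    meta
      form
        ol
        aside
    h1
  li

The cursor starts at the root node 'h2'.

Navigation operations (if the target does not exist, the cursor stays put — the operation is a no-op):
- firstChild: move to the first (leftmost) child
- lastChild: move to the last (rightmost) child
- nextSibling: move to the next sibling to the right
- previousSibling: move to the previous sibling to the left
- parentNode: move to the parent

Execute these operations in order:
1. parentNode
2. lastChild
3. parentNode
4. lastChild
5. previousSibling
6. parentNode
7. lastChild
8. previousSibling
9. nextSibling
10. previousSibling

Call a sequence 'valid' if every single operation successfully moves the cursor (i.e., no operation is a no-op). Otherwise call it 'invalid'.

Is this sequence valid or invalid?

Answer: invalid

Derivation:
After 1 (parentNode): h2 (no-op, stayed)
After 2 (lastChild): li
After 3 (parentNode): h2
After 4 (lastChild): li
After 5 (previousSibling): td
After 6 (parentNode): h2
After 7 (lastChild): li
After 8 (previousSibling): td
After 9 (nextSibling): li
After 10 (previousSibling): td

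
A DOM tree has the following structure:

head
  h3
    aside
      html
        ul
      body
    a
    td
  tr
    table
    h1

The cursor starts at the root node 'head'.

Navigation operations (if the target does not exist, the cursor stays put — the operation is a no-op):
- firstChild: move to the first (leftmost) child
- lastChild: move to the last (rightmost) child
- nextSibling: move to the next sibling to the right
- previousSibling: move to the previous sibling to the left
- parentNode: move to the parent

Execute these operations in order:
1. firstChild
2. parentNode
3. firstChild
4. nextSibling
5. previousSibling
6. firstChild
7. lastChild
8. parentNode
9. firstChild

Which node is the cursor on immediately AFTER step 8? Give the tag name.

Answer: aside

Derivation:
After 1 (firstChild): h3
After 2 (parentNode): head
After 3 (firstChild): h3
After 4 (nextSibling): tr
After 5 (previousSibling): h3
After 6 (firstChild): aside
After 7 (lastChild): body
After 8 (parentNode): aside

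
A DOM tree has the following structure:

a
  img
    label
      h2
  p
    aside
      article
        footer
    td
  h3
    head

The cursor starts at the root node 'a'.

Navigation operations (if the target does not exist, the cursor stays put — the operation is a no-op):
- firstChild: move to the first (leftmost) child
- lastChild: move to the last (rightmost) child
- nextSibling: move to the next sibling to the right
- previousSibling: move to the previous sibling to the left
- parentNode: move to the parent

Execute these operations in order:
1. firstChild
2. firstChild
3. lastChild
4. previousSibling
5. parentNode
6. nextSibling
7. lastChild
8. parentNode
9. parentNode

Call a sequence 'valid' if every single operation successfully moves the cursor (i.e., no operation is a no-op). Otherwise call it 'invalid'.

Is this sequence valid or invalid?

Answer: invalid

Derivation:
After 1 (firstChild): img
After 2 (firstChild): label
After 3 (lastChild): h2
After 4 (previousSibling): h2 (no-op, stayed)
After 5 (parentNode): label
After 6 (nextSibling): label (no-op, stayed)
After 7 (lastChild): h2
After 8 (parentNode): label
After 9 (parentNode): img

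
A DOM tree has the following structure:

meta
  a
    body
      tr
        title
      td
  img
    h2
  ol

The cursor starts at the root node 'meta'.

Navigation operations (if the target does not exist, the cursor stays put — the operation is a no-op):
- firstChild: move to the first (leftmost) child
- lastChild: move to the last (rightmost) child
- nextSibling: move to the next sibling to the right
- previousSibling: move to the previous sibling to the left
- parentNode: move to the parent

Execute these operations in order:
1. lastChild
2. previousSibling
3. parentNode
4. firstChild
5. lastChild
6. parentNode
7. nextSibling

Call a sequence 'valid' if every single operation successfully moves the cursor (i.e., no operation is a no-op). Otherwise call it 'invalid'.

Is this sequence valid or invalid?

Answer: valid

Derivation:
After 1 (lastChild): ol
After 2 (previousSibling): img
After 3 (parentNode): meta
After 4 (firstChild): a
After 5 (lastChild): body
After 6 (parentNode): a
After 7 (nextSibling): img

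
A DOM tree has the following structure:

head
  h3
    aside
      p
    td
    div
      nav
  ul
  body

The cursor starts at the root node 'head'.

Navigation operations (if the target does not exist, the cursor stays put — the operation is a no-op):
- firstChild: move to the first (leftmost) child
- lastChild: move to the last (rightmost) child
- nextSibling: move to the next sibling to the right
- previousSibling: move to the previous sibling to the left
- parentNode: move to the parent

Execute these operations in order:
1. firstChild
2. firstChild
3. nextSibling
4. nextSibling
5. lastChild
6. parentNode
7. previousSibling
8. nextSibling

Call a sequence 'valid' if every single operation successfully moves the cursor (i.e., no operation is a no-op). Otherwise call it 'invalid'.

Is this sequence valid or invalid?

After 1 (firstChild): h3
After 2 (firstChild): aside
After 3 (nextSibling): td
After 4 (nextSibling): div
After 5 (lastChild): nav
After 6 (parentNode): div
After 7 (previousSibling): td
After 8 (nextSibling): div

Answer: valid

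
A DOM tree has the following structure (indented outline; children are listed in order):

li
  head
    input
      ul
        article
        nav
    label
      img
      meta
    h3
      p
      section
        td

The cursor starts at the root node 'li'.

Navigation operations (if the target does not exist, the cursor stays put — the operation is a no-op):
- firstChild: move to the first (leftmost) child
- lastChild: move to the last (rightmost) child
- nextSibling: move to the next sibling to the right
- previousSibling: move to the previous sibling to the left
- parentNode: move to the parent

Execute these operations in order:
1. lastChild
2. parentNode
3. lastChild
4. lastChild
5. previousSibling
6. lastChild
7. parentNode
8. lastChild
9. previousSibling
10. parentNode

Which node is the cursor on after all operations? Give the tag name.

Answer: label

Derivation:
After 1 (lastChild): head
After 2 (parentNode): li
After 3 (lastChild): head
After 4 (lastChild): h3
After 5 (previousSibling): label
After 6 (lastChild): meta
After 7 (parentNode): label
After 8 (lastChild): meta
After 9 (previousSibling): img
After 10 (parentNode): label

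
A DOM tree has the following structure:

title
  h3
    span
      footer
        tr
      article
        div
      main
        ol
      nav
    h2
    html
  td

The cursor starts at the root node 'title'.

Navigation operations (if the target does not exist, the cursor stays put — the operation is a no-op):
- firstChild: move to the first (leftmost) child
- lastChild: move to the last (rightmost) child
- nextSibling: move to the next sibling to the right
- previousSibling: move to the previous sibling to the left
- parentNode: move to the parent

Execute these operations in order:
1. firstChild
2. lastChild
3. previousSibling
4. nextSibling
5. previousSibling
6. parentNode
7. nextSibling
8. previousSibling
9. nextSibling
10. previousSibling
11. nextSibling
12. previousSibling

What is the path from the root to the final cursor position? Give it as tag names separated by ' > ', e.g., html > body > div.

Answer: title > h3

Derivation:
After 1 (firstChild): h3
After 2 (lastChild): html
After 3 (previousSibling): h2
After 4 (nextSibling): html
After 5 (previousSibling): h2
After 6 (parentNode): h3
After 7 (nextSibling): td
After 8 (previousSibling): h3
After 9 (nextSibling): td
After 10 (previousSibling): h3
After 11 (nextSibling): td
After 12 (previousSibling): h3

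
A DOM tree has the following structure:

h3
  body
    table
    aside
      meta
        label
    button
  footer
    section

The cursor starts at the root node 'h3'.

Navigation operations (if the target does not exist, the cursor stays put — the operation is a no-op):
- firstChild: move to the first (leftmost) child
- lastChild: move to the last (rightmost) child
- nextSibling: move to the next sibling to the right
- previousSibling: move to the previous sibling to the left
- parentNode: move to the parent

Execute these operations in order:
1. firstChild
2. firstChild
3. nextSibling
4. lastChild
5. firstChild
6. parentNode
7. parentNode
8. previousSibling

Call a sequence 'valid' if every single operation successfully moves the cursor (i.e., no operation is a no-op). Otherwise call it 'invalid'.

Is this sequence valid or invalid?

Answer: valid

Derivation:
After 1 (firstChild): body
After 2 (firstChild): table
After 3 (nextSibling): aside
After 4 (lastChild): meta
After 5 (firstChild): label
After 6 (parentNode): meta
After 7 (parentNode): aside
After 8 (previousSibling): table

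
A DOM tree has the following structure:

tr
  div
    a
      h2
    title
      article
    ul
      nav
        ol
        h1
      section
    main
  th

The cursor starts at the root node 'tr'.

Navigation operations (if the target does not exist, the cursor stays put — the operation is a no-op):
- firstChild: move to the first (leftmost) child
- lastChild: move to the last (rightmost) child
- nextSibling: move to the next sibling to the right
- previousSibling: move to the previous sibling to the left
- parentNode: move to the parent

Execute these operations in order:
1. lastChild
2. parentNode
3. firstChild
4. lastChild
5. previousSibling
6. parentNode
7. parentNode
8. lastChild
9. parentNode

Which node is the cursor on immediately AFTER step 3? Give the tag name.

After 1 (lastChild): th
After 2 (parentNode): tr
After 3 (firstChild): div

Answer: div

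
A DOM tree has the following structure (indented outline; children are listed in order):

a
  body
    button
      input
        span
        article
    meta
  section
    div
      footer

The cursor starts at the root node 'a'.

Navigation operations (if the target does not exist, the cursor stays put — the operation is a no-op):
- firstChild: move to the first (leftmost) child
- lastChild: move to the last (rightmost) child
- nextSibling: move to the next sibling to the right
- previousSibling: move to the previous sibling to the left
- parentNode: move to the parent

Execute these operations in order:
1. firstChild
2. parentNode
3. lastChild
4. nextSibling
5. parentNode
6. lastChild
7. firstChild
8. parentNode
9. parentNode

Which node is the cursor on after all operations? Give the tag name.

Answer: a

Derivation:
After 1 (firstChild): body
After 2 (parentNode): a
After 3 (lastChild): section
After 4 (nextSibling): section (no-op, stayed)
After 5 (parentNode): a
After 6 (lastChild): section
After 7 (firstChild): div
After 8 (parentNode): section
After 9 (parentNode): a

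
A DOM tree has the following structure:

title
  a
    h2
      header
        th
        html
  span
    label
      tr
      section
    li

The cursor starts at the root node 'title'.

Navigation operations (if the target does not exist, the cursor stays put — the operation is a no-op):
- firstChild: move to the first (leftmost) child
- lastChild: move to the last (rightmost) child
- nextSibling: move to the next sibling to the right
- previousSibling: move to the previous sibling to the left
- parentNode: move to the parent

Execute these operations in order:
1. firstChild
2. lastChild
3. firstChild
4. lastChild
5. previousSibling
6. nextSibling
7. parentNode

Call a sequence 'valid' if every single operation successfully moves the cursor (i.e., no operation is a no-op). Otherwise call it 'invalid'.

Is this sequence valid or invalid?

After 1 (firstChild): a
After 2 (lastChild): h2
After 3 (firstChild): header
After 4 (lastChild): html
After 5 (previousSibling): th
After 6 (nextSibling): html
After 7 (parentNode): header

Answer: valid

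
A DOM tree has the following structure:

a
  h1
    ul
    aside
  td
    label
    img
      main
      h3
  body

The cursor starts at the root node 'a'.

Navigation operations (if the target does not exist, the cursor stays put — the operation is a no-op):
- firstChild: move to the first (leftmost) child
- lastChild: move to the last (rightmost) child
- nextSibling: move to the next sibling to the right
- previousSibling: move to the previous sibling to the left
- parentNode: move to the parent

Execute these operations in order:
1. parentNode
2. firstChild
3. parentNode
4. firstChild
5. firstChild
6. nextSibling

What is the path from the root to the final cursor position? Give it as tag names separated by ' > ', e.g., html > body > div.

After 1 (parentNode): a (no-op, stayed)
After 2 (firstChild): h1
After 3 (parentNode): a
After 4 (firstChild): h1
After 5 (firstChild): ul
After 6 (nextSibling): aside

Answer: a > h1 > aside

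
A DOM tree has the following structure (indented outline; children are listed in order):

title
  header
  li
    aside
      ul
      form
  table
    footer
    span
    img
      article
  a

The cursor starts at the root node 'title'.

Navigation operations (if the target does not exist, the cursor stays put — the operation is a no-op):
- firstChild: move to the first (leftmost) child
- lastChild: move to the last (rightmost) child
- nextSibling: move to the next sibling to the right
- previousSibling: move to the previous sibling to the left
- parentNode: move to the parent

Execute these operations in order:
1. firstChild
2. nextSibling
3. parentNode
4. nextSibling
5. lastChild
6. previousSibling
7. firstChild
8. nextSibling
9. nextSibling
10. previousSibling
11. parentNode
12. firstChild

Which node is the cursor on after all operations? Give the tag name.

After 1 (firstChild): header
After 2 (nextSibling): li
After 3 (parentNode): title
After 4 (nextSibling): title (no-op, stayed)
After 5 (lastChild): a
After 6 (previousSibling): table
After 7 (firstChild): footer
After 8 (nextSibling): span
After 9 (nextSibling): img
After 10 (previousSibling): span
After 11 (parentNode): table
After 12 (firstChild): footer

Answer: footer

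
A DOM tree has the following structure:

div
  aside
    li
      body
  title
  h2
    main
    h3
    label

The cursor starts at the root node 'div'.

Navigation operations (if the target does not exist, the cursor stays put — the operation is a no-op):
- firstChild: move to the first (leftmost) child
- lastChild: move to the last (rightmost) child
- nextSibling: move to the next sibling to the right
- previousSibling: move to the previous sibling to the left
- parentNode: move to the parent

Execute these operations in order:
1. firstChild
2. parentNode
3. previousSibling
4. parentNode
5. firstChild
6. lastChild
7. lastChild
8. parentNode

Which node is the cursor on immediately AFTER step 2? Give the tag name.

Answer: div

Derivation:
After 1 (firstChild): aside
After 2 (parentNode): div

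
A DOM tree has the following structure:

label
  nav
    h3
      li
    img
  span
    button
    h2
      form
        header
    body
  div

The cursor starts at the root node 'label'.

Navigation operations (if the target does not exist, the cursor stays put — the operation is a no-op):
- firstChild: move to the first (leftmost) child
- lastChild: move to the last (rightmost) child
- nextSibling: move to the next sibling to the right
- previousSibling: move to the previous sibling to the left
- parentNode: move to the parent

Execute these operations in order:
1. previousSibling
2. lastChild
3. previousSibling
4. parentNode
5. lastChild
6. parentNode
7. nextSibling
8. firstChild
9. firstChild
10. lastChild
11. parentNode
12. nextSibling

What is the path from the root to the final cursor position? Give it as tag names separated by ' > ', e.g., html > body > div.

After 1 (previousSibling): label (no-op, stayed)
After 2 (lastChild): div
After 3 (previousSibling): span
After 4 (parentNode): label
After 5 (lastChild): div
After 6 (parentNode): label
After 7 (nextSibling): label (no-op, stayed)
After 8 (firstChild): nav
After 9 (firstChild): h3
After 10 (lastChild): li
After 11 (parentNode): h3
After 12 (nextSibling): img

Answer: label > nav > img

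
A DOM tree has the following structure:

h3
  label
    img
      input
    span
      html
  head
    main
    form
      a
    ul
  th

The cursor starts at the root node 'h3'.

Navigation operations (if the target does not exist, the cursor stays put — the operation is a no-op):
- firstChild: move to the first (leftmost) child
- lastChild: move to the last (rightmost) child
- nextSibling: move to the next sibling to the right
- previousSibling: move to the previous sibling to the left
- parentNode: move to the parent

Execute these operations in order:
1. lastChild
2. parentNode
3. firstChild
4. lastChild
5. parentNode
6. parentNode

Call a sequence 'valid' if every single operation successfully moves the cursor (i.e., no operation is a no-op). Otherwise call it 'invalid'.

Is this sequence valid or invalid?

After 1 (lastChild): th
After 2 (parentNode): h3
After 3 (firstChild): label
After 4 (lastChild): span
After 5 (parentNode): label
After 6 (parentNode): h3

Answer: valid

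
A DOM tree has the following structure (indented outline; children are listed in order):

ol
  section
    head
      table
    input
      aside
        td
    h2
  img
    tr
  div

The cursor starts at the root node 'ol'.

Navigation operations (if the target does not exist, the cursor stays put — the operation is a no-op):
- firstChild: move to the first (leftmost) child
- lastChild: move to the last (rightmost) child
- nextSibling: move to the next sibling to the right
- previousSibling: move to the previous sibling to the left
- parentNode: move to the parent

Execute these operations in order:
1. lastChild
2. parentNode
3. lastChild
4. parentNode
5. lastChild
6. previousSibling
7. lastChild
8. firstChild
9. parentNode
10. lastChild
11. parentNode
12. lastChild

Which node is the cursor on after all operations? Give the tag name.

Answer: tr

Derivation:
After 1 (lastChild): div
After 2 (parentNode): ol
After 3 (lastChild): div
After 4 (parentNode): ol
After 5 (lastChild): div
After 6 (previousSibling): img
After 7 (lastChild): tr
After 8 (firstChild): tr (no-op, stayed)
After 9 (parentNode): img
After 10 (lastChild): tr
After 11 (parentNode): img
After 12 (lastChild): tr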